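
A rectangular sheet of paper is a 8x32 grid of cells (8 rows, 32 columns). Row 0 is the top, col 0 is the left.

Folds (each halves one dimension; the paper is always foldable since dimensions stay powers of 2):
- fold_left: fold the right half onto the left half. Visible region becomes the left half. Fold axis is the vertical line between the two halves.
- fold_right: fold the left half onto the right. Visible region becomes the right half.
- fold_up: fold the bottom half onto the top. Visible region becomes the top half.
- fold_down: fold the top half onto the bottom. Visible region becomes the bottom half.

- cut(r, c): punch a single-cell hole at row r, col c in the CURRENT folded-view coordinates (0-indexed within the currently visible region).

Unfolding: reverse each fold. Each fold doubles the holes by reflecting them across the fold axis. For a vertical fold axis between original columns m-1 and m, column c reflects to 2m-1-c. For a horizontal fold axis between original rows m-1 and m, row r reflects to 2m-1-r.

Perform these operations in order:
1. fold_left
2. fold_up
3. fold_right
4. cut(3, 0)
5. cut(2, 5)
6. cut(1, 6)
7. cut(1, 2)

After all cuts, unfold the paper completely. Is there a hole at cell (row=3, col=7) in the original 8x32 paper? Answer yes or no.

Op 1 fold_left: fold axis v@16; visible region now rows[0,8) x cols[0,16) = 8x16
Op 2 fold_up: fold axis h@4; visible region now rows[0,4) x cols[0,16) = 4x16
Op 3 fold_right: fold axis v@8; visible region now rows[0,4) x cols[8,16) = 4x8
Op 4 cut(3, 0): punch at orig (3,8); cuts so far [(3, 8)]; region rows[0,4) x cols[8,16) = 4x8
Op 5 cut(2, 5): punch at orig (2,13); cuts so far [(2, 13), (3, 8)]; region rows[0,4) x cols[8,16) = 4x8
Op 6 cut(1, 6): punch at orig (1,14); cuts so far [(1, 14), (2, 13), (3, 8)]; region rows[0,4) x cols[8,16) = 4x8
Op 7 cut(1, 2): punch at orig (1,10); cuts so far [(1, 10), (1, 14), (2, 13), (3, 8)]; region rows[0,4) x cols[8,16) = 4x8
Unfold 1 (reflect across v@8): 8 holes -> [(1, 1), (1, 5), (1, 10), (1, 14), (2, 2), (2, 13), (3, 7), (3, 8)]
Unfold 2 (reflect across h@4): 16 holes -> [(1, 1), (1, 5), (1, 10), (1, 14), (2, 2), (2, 13), (3, 7), (3, 8), (4, 7), (4, 8), (5, 2), (5, 13), (6, 1), (6, 5), (6, 10), (6, 14)]
Unfold 3 (reflect across v@16): 32 holes -> [(1, 1), (1, 5), (1, 10), (1, 14), (1, 17), (1, 21), (1, 26), (1, 30), (2, 2), (2, 13), (2, 18), (2, 29), (3, 7), (3, 8), (3, 23), (3, 24), (4, 7), (4, 8), (4, 23), (4, 24), (5, 2), (5, 13), (5, 18), (5, 29), (6, 1), (6, 5), (6, 10), (6, 14), (6, 17), (6, 21), (6, 26), (6, 30)]
Holes: [(1, 1), (1, 5), (1, 10), (1, 14), (1, 17), (1, 21), (1, 26), (1, 30), (2, 2), (2, 13), (2, 18), (2, 29), (3, 7), (3, 8), (3, 23), (3, 24), (4, 7), (4, 8), (4, 23), (4, 24), (5, 2), (5, 13), (5, 18), (5, 29), (6, 1), (6, 5), (6, 10), (6, 14), (6, 17), (6, 21), (6, 26), (6, 30)]

Answer: yes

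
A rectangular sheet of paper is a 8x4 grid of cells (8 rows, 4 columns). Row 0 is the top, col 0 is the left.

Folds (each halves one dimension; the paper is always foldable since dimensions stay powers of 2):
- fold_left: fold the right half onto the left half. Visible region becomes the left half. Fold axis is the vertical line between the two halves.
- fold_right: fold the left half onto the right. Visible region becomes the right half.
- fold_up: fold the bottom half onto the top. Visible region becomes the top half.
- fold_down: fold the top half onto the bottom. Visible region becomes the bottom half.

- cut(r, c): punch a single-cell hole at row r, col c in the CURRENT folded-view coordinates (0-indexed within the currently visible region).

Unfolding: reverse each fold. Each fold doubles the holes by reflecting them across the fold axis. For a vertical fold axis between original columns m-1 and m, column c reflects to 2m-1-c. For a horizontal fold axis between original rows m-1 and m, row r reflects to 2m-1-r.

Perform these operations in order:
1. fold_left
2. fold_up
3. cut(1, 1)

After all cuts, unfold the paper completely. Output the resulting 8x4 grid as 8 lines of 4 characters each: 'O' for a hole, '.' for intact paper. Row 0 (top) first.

Op 1 fold_left: fold axis v@2; visible region now rows[0,8) x cols[0,2) = 8x2
Op 2 fold_up: fold axis h@4; visible region now rows[0,4) x cols[0,2) = 4x2
Op 3 cut(1, 1): punch at orig (1,1); cuts so far [(1, 1)]; region rows[0,4) x cols[0,2) = 4x2
Unfold 1 (reflect across h@4): 2 holes -> [(1, 1), (6, 1)]
Unfold 2 (reflect across v@2): 4 holes -> [(1, 1), (1, 2), (6, 1), (6, 2)]

Answer: ....
.OO.
....
....
....
....
.OO.
....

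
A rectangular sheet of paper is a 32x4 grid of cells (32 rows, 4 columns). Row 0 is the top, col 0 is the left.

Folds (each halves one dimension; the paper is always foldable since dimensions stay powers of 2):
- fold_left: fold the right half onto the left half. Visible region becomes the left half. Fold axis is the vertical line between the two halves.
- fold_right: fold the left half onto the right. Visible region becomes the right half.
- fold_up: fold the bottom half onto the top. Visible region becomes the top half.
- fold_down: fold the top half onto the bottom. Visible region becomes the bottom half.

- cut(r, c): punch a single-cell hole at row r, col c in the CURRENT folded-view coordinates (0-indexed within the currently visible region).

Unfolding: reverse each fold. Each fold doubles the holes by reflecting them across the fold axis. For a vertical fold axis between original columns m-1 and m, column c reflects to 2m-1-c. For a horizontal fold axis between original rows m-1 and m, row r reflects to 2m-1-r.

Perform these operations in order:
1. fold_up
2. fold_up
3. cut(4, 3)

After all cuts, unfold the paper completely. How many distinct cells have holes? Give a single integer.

Answer: 4

Derivation:
Op 1 fold_up: fold axis h@16; visible region now rows[0,16) x cols[0,4) = 16x4
Op 2 fold_up: fold axis h@8; visible region now rows[0,8) x cols[0,4) = 8x4
Op 3 cut(4, 3): punch at orig (4,3); cuts so far [(4, 3)]; region rows[0,8) x cols[0,4) = 8x4
Unfold 1 (reflect across h@8): 2 holes -> [(4, 3), (11, 3)]
Unfold 2 (reflect across h@16): 4 holes -> [(4, 3), (11, 3), (20, 3), (27, 3)]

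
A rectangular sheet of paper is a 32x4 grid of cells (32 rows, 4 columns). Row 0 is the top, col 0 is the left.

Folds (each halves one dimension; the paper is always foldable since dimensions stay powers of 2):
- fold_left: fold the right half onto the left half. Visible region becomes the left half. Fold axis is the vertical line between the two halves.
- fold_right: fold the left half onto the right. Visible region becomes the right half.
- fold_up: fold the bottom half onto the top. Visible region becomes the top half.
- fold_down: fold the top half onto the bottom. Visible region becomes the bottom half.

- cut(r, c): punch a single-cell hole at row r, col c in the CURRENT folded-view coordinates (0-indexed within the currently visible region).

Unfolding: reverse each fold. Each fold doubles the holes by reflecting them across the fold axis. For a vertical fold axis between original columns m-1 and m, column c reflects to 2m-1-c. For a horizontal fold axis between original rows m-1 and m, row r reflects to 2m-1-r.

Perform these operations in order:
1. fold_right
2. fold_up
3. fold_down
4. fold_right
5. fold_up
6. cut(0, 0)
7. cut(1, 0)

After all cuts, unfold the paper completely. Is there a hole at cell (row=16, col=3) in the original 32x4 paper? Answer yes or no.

Op 1 fold_right: fold axis v@2; visible region now rows[0,32) x cols[2,4) = 32x2
Op 2 fold_up: fold axis h@16; visible region now rows[0,16) x cols[2,4) = 16x2
Op 3 fold_down: fold axis h@8; visible region now rows[8,16) x cols[2,4) = 8x2
Op 4 fold_right: fold axis v@3; visible region now rows[8,16) x cols[3,4) = 8x1
Op 5 fold_up: fold axis h@12; visible region now rows[8,12) x cols[3,4) = 4x1
Op 6 cut(0, 0): punch at orig (8,3); cuts so far [(8, 3)]; region rows[8,12) x cols[3,4) = 4x1
Op 7 cut(1, 0): punch at orig (9,3); cuts so far [(8, 3), (9, 3)]; region rows[8,12) x cols[3,4) = 4x1
Unfold 1 (reflect across h@12): 4 holes -> [(8, 3), (9, 3), (14, 3), (15, 3)]
Unfold 2 (reflect across v@3): 8 holes -> [(8, 2), (8, 3), (9, 2), (9, 3), (14, 2), (14, 3), (15, 2), (15, 3)]
Unfold 3 (reflect across h@8): 16 holes -> [(0, 2), (0, 3), (1, 2), (1, 3), (6, 2), (6, 3), (7, 2), (7, 3), (8, 2), (8, 3), (9, 2), (9, 3), (14, 2), (14, 3), (15, 2), (15, 3)]
Unfold 4 (reflect across h@16): 32 holes -> [(0, 2), (0, 3), (1, 2), (1, 3), (6, 2), (6, 3), (7, 2), (7, 3), (8, 2), (8, 3), (9, 2), (9, 3), (14, 2), (14, 3), (15, 2), (15, 3), (16, 2), (16, 3), (17, 2), (17, 3), (22, 2), (22, 3), (23, 2), (23, 3), (24, 2), (24, 3), (25, 2), (25, 3), (30, 2), (30, 3), (31, 2), (31, 3)]
Unfold 5 (reflect across v@2): 64 holes -> [(0, 0), (0, 1), (0, 2), (0, 3), (1, 0), (1, 1), (1, 2), (1, 3), (6, 0), (6, 1), (6, 2), (6, 3), (7, 0), (7, 1), (7, 2), (7, 3), (8, 0), (8, 1), (8, 2), (8, 3), (9, 0), (9, 1), (9, 2), (9, 3), (14, 0), (14, 1), (14, 2), (14, 3), (15, 0), (15, 1), (15, 2), (15, 3), (16, 0), (16, 1), (16, 2), (16, 3), (17, 0), (17, 1), (17, 2), (17, 3), (22, 0), (22, 1), (22, 2), (22, 3), (23, 0), (23, 1), (23, 2), (23, 3), (24, 0), (24, 1), (24, 2), (24, 3), (25, 0), (25, 1), (25, 2), (25, 3), (30, 0), (30, 1), (30, 2), (30, 3), (31, 0), (31, 1), (31, 2), (31, 3)]
Holes: [(0, 0), (0, 1), (0, 2), (0, 3), (1, 0), (1, 1), (1, 2), (1, 3), (6, 0), (6, 1), (6, 2), (6, 3), (7, 0), (7, 1), (7, 2), (7, 3), (8, 0), (8, 1), (8, 2), (8, 3), (9, 0), (9, 1), (9, 2), (9, 3), (14, 0), (14, 1), (14, 2), (14, 3), (15, 0), (15, 1), (15, 2), (15, 3), (16, 0), (16, 1), (16, 2), (16, 3), (17, 0), (17, 1), (17, 2), (17, 3), (22, 0), (22, 1), (22, 2), (22, 3), (23, 0), (23, 1), (23, 2), (23, 3), (24, 0), (24, 1), (24, 2), (24, 3), (25, 0), (25, 1), (25, 2), (25, 3), (30, 0), (30, 1), (30, 2), (30, 3), (31, 0), (31, 1), (31, 2), (31, 3)]

Answer: yes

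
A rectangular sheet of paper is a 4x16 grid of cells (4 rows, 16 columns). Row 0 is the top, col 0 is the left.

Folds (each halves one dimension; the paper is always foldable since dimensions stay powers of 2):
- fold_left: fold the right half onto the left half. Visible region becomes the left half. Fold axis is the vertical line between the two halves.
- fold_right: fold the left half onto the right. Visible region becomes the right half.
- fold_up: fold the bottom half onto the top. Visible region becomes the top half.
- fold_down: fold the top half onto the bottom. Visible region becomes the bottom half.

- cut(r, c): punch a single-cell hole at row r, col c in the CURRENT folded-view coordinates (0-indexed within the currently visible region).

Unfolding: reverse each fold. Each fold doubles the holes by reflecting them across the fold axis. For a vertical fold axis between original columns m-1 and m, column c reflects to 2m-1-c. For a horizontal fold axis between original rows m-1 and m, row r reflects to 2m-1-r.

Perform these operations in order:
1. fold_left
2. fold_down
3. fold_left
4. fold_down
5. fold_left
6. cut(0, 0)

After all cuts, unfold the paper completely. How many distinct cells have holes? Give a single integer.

Op 1 fold_left: fold axis v@8; visible region now rows[0,4) x cols[0,8) = 4x8
Op 2 fold_down: fold axis h@2; visible region now rows[2,4) x cols[0,8) = 2x8
Op 3 fold_left: fold axis v@4; visible region now rows[2,4) x cols[0,4) = 2x4
Op 4 fold_down: fold axis h@3; visible region now rows[3,4) x cols[0,4) = 1x4
Op 5 fold_left: fold axis v@2; visible region now rows[3,4) x cols[0,2) = 1x2
Op 6 cut(0, 0): punch at orig (3,0); cuts so far [(3, 0)]; region rows[3,4) x cols[0,2) = 1x2
Unfold 1 (reflect across v@2): 2 holes -> [(3, 0), (3, 3)]
Unfold 2 (reflect across h@3): 4 holes -> [(2, 0), (2, 3), (3, 0), (3, 3)]
Unfold 3 (reflect across v@4): 8 holes -> [(2, 0), (2, 3), (2, 4), (2, 7), (3, 0), (3, 3), (3, 4), (3, 7)]
Unfold 4 (reflect across h@2): 16 holes -> [(0, 0), (0, 3), (0, 4), (0, 7), (1, 0), (1, 3), (1, 4), (1, 7), (2, 0), (2, 3), (2, 4), (2, 7), (3, 0), (3, 3), (3, 4), (3, 7)]
Unfold 5 (reflect across v@8): 32 holes -> [(0, 0), (0, 3), (0, 4), (0, 7), (0, 8), (0, 11), (0, 12), (0, 15), (1, 0), (1, 3), (1, 4), (1, 7), (1, 8), (1, 11), (1, 12), (1, 15), (2, 0), (2, 3), (2, 4), (2, 7), (2, 8), (2, 11), (2, 12), (2, 15), (3, 0), (3, 3), (3, 4), (3, 7), (3, 8), (3, 11), (3, 12), (3, 15)]

Answer: 32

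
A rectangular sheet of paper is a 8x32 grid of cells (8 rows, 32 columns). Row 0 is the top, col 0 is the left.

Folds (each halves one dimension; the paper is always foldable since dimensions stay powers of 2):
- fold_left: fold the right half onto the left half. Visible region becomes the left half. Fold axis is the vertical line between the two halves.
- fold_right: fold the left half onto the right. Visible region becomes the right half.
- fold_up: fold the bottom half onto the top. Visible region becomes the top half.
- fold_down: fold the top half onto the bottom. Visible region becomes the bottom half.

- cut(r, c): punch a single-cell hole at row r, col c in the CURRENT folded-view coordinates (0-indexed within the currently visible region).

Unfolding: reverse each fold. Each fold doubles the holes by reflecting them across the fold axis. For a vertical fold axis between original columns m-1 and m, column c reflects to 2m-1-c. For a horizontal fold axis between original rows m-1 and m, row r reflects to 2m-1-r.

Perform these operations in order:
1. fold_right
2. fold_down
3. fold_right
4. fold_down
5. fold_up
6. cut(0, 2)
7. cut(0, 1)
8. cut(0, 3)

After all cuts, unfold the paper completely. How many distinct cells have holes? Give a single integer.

Op 1 fold_right: fold axis v@16; visible region now rows[0,8) x cols[16,32) = 8x16
Op 2 fold_down: fold axis h@4; visible region now rows[4,8) x cols[16,32) = 4x16
Op 3 fold_right: fold axis v@24; visible region now rows[4,8) x cols[24,32) = 4x8
Op 4 fold_down: fold axis h@6; visible region now rows[6,8) x cols[24,32) = 2x8
Op 5 fold_up: fold axis h@7; visible region now rows[6,7) x cols[24,32) = 1x8
Op 6 cut(0, 2): punch at orig (6,26); cuts so far [(6, 26)]; region rows[6,7) x cols[24,32) = 1x8
Op 7 cut(0, 1): punch at orig (6,25); cuts so far [(6, 25), (6, 26)]; region rows[6,7) x cols[24,32) = 1x8
Op 8 cut(0, 3): punch at orig (6,27); cuts so far [(6, 25), (6, 26), (6, 27)]; region rows[6,7) x cols[24,32) = 1x8
Unfold 1 (reflect across h@7): 6 holes -> [(6, 25), (6, 26), (6, 27), (7, 25), (7, 26), (7, 27)]
Unfold 2 (reflect across h@6): 12 holes -> [(4, 25), (4, 26), (4, 27), (5, 25), (5, 26), (5, 27), (6, 25), (6, 26), (6, 27), (7, 25), (7, 26), (7, 27)]
Unfold 3 (reflect across v@24): 24 holes -> [(4, 20), (4, 21), (4, 22), (4, 25), (4, 26), (4, 27), (5, 20), (5, 21), (5, 22), (5, 25), (5, 26), (5, 27), (6, 20), (6, 21), (6, 22), (6, 25), (6, 26), (6, 27), (7, 20), (7, 21), (7, 22), (7, 25), (7, 26), (7, 27)]
Unfold 4 (reflect across h@4): 48 holes -> [(0, 20), (0, 21), (0, 22), (0, 25), (0, 26), (0, 27), (1, 20), (1, 21), (1, 22), (1, 25), (1, 26), (1, 27), (2, 20), (2, 21), (2, 22), (2, 25), (2, 26), (2, 27), (3, 20), (3, 21), (3, 22), (3, 25), (3, 26), (3, 27), (4, 20), (4, 21), (4, 22), (4, 25), (4, 26), (4, 27), (5, 20), (5, 21), (5, 22), (5, 25), (5, 26), (5, 27), (6, 20), (6, 21), (6, 22), (6, 25), (6, 26), (6, 27), (7, 20), (7, 21), (7, 22), (7, 25), (7, 26), (7, 27)]
Unfold 5 (reflect across v@16): 96 holes -> [(0, 4), (0, 5), (0, 6), (0, 9), (0, 10), (0, 11), (0, 20), (0, 21), (0, 22), (0, 25), (0, 26), (0, 27), (1, 4), (1, 5), (1, 6), (1, 9), (1, 10), (1, 11), (1, 20), (1, 21), (1, 22), (1, 25), (1, 26), (1, 27), (2, 4), (2, 5), (2, 6), (2, 9), (2, 10), (2, 11), (2, 20), (2, 21), (2, 22), (2, 25), (2, 26), (2, 27), (3, 4), (3, 5), (3, 6), (3, 9), (3, 10), (3, 11), (3, 20), (3, 21), (3, 22), (3, 25), (3, 26), (3, 27), (4, 4), (4, 5), (4, 6), (4, 9), (4, 10), (4, 11), (4, 20), (4, 21), (4, 22), (4, 25), (4, 26), (4, 27), (5, 4), (5, 5), (5, 6), (5, 9), (5, 10), (5, 11), (5, 20), (5, 21), (5, 22), (5, 25), (5, 26), (5, 27), (6, 4), (6, 5), (6, 6), (6, 9), (6, 10), (6, 11), (6, 20), (6, 21), (6, 22), (6, 25), (6, 26), (6, 27), (7, 4), (7, 5), (7, 6), (7, 9), (7, 10), (7, 11), (7, 20), (7, 21), (7, 22), (7, 25), (7, 26), (7, 27)]

Answer: 96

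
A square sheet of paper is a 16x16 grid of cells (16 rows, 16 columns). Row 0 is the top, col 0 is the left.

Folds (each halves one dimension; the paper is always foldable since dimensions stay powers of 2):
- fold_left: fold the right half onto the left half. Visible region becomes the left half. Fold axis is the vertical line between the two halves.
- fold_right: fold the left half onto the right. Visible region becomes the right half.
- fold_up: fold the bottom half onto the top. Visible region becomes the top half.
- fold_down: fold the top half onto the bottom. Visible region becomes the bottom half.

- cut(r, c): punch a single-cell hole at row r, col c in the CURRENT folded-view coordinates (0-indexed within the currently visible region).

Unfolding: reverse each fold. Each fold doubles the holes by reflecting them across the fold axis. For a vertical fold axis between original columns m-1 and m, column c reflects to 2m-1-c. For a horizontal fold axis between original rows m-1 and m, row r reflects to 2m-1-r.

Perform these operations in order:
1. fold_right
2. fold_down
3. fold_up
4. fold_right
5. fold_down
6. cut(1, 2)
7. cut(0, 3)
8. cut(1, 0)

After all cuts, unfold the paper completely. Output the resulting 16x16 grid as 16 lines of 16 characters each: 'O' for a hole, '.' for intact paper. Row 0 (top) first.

Op 1 fold_right: fold axis v@8; visible region now rows[0,16) x cols[8,16) = 16x8
Op 2 fold_down: fold axis h@8; visible region now rows[8,16) x cols[8,16) = 8x8
Op 3 fold_up: fold axis h@12; visible region now rows[8,12) x cols[8,16) = 4x8
Op 4 fold_right: fold axis v@12; visible region now rows[8,12) x cols[12,16) = 4x4
Op 5 fold_down: fold axis h@10; visible region now rows[10,12) x cols[12,16) = 2x4
Op 6 cut(1, 2): punch at orig (11,14); cuts so far [(11, 14)]; region rows[10,12) x cols[12,16) = 2x4
Op 7 cut(0, 3): punch at orig (10,15); cuts so far [(10, 15), (11, 14)]; region rows[10,12) x cols[12,16) = 2x4
Op 8 cut(1, 0): punch at orig (11,12); cuts so far [(10, 15), (11, 12), (11, 14)]; region rows[10,12) x cols[12,16) = 2x4
Unfold 1 (reflect across h@10): 6 holes -> [(8, 12), (8, 14), (9, 15), (10, 15), (11, 12), (11, 14)]
Unfold 2 (reflect across v@12): 12 holes -> [(8, 9), (8, 11), (8, 12), (8, 14), (9, 8), (9, 15), (10, 8), (10, 15), (11, 9), (11, 11), (11, 12), (11, 14)]
Unfold 3 (reflect across h@12): 24 holes -> [(8, 9), (8, 11), (8, 12), (8, 14), (9, 8), (9, 15), (10, 8), (10, 15), (11, 9), (11, 11), (11, 12), (11, 14), (12, 9), (12, 11), (12, 12), (12, 14), (13, 8), (13, 15), (14, 8), (14, 15), (15, 9), (15, 11), (15, 12), (15, 14)]
Unfold 4 (reflect across h@8): 48 holes -> [(0, 9), (0, 11), (0, 12), (0, 14), (1, 8), (1, 15), (2, 8), (2, 15), (3, 9), (3, 11), (3, 12), (3, 14), (4, 9), (4, 11), (4, 12), (4, 14), (5, 8), (5, 15), (6, 8), (6, 15), (7, 9), (7, 11), (7, 12), (7, 14), (8, 9), (8, 11), (8, 12), (8, 14), (9, 8), (9, 15), (10, 8), (10, 15), (11, 9), (11, 11), (11, 12), (11, 14), (12, 9), (12, 11), (12, 12), (12, 14), (13, 8), (13, 15), (14, 8), (14, 15), (15, 9), (15, 11), (15, 12), (15, 14)]
Unfold 5 (reflect across v@8): 96 holes -> [(0, 1), (0, 3), (0, 4), (0, 6), (0, 9), (0, 11), (0, 12), (0, 14), (1, 0), (1, 7), (1, 8), (1, 15), (2, 0), (2, 7), (2, 8), (2, 15), (3, 1), (3, 3), (3, 4), (3, 6), (3, 9), (3, 11), (3, 12), (3, 14), (4, 1), (4, 3), (4, 4), (4, 6), (4, 9), (4, 11), (4, 12), (4, 14), (5, 0), (5, 7), (5, 8), (5, 15), (6, 0), (6, 7), (6, 8), (6, 15), (7, 1), (7, 3), (7, 4), (7, 6), (7, 9), (7, 11), (7, 12), (7, 14), (8, 1), (8, 3), (8, 4), (8, 6), (8, 9), (8, 11), (8, 12), (8, 14), (9, 0), (9, 7), (9, 8), (9, 15), (10, 0), (10, 7), (10, 8), (10, 15), (11, 1), (11, 3), (11, 4), (11, 6), (11, 9), (11, 11), (11, 12), (11, 14), (12, 1), (12, 3), (12, 4), (12, 6), (12, 9), (12, 11), (12, 12), (12, 14), (13, 0), (13, 7), (13, 8), (13, 15), (14, 0), (14, 7), (14, 8), (14, 15), (15, 1), (15, 3), (15, 4), (15, 6), (15, 9), (15, 11), (15, 12), (15, 14)]

Answer: .O.OO.O..O.OO.O.
O......OO......O
O......OO......O
.O.OO.O..O.OO.O.
.O.OO.O..O.OO.O.
O......OO......O
O......OO......O
.O.OO.O..O.OO.O.
.O.OO.O..O.OO.O.
O......OO......O
O......OO......O
.O.OO.O..O.OO.O.
.O.OO.O..O.OO.O.
O......OO......O
O......OO......O
.O.OO.O..O.OO.O.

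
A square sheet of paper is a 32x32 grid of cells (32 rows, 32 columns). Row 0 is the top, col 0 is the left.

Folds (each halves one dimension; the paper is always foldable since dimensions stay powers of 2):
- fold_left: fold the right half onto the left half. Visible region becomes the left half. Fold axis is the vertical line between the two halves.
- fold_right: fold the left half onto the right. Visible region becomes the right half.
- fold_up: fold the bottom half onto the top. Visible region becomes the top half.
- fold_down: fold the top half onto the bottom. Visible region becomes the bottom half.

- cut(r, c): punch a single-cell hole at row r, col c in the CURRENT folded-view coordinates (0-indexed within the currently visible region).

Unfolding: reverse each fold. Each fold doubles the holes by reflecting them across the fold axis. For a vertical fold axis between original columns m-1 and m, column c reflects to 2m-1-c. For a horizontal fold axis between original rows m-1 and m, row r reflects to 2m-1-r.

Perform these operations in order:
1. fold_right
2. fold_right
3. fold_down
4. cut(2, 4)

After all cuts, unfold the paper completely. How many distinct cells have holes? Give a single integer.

Answer: 8

Derivation:
Op 1 fold_right: fold axis v@16; visible region now rows[0,32) x cols[16,32) = 32x16
Op 2 fold_right: fold axis v@24; visible region now rows[0,32) x cols[24,32) = 32x8
Op 3 fold_down: fold axis h@16; visible region now rows[16,32) x cols[24,32) = 16x8
Op 4 cut(2, 4): punch at orig (18,28); cuts so far [(18, 28)]; region rows[16,32) x cols[24,32) = 16x8
Unfold 1 (reflect across h@16): 2 holes -> [(13, 28), (18, 28)]
Unfold 2 (reflect across v@24): 4 holes -> [(13, 19), (13, 28), (18, 19), (18, 28)]
Unfold 3 (reflect across v@16): 8 holes -> [(13, 3), (13, 12), (13, 19), (13, 28), (18, 3), (18, 12), (18, 19), (18, 28)]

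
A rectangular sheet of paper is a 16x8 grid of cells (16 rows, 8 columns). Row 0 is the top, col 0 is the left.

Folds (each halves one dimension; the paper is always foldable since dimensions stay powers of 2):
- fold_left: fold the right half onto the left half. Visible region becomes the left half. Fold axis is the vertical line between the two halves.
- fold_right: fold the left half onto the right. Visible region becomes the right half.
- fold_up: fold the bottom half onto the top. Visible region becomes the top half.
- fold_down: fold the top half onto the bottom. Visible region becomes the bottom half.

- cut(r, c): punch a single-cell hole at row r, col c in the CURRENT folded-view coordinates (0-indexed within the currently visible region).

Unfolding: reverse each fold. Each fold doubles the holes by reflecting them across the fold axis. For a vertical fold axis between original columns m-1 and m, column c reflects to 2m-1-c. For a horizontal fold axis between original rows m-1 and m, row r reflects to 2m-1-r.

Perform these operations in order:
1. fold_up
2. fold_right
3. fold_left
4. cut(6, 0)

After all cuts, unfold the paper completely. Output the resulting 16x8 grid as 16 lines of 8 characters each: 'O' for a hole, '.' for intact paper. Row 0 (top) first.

Answer: ........
........
........
........
........
........
O..OO..O
........
........
O..OO..O
........
........
........
........
........
........

Derivation:
Op 1 fold_up: fold axis h@8; visible region now rows[0,8) x cols[0,8) = 8x8
Op 2 fold_right: fold axis v@4; visible region now rows[0,8) x cols[4,8) = 8x4
Op 3 fold_left: fold axis v@6; visible region now rows[0,8) x cols[4,6) = 8x2
Op 4 cut(6, 0): punch at orig (6,4); cuts so far [(6, 4)]; region rows[0,8) x cols[4,6) = 8x2
Unfold 1 (reflect across v@6): 2 holes -> [(6, 4), (6, 7)]
Unfold 2 (reflect across v@4): 4 holes -> [(6, 0), (6, 3), (6, 4), (6, 7)]
Unfold 3 (reflect across h@8): 8 holes -> [(6, 0), (6, 3), (6, 4), (6, 7), (9, 0), (9, 3), (9, 4), (9, 7)]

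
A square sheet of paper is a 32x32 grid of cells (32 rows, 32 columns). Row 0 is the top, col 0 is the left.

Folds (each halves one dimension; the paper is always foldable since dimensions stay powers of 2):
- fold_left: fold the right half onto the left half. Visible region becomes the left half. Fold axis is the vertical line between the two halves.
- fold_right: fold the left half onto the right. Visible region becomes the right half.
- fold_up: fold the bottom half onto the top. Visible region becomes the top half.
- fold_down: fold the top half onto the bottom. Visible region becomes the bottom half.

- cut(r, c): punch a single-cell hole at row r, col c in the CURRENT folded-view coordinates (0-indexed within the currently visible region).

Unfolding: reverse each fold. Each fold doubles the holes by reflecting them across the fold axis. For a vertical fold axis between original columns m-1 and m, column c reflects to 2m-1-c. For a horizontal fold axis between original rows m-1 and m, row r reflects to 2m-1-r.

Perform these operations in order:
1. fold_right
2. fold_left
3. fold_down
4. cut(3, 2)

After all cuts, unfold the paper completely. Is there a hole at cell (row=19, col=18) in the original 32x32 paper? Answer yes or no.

Answer: yes

Derivation:
Op 1 fold_right: fold axis v@16; visible region now rows[0,32) x cols[16,32) = 32x16
Op 2 fold_left: fold axis v@24; visible region now rows[0,32) x cols[16,24) = 32x8
Op 3 fold_down: fold axis h@16; visible region now rows[16,32) x cols[16,24) = 16x8
Op 4 cut(3, 2): punch at orig (19,18); cuts so far [(19, 18)]; region rows[16,32) x cols[16,24) = 16x8
Unfold 1 (reflect across h@16): 2 holes -> [(12, 18), (19, 18)]
Unfold 2 (reflect across v@24): 4 holes -> [(12, 18), (12, 29), (19, 18), (19, 29)]
Unfold 3 (reflect across v@16): 8 holes -> [(12, 2), (12, 13), (12, 18), (12, 29), (19, 2), (19, 13), (19, 18), (19, 29)]
Holes: [(12, 2), (12, 13), (12, 18), (12, 29), (19, 2), (19, 13), (19, 18), (19, 29)]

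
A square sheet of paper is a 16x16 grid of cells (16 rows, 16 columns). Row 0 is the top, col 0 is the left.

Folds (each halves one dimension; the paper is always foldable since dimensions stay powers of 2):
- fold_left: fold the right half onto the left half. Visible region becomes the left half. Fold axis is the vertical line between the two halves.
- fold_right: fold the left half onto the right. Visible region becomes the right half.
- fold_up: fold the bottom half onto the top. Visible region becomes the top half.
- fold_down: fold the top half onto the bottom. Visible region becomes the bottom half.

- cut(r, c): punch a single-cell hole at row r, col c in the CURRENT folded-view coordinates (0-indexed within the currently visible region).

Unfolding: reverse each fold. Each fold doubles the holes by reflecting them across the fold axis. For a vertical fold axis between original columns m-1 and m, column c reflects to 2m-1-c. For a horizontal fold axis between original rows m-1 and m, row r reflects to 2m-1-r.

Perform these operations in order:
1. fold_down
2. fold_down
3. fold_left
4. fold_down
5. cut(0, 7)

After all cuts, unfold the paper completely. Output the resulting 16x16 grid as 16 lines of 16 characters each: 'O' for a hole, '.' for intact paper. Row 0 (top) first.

Answer: ................
.......OO.......
.......OO.......
................
................
.......OO.......
.......OO.......
................
................
.......OO.......
.......OO.......
................
................
.......OO.......
.......OO.......
................

Derivation:
Op 1 fold_down: fold axis h@8; visible region now rows[8,16) x cols[0,16) = 8x16
Op 2 fold_down: fold axis h@12; visible region now rows[12,16) x cols[0,16) = 4x16
Op 3 fold_left: fold axis v@8; visible region now rows[12,16) x cols[0,8) = 4x8
Op 4 fold_down: fold axis h@14; visible region now rows[14,16) x cols[0,8) = 2x8
Op 5 cut(0, 7): punch at orig (14,7); cuts so far [(14, 7)]; region rows[14,16) x cols[0,8) = 2x8
Unfold 1 (reflect across h@14): 2 holes -> [(13, 7), (14, 7)]
Unfold 2 (reflect across v@8): 4 holes -> [(13, 7), (13, 8), (14, 7), (14, 8)]
Unfold 3 (reflect across h@12): 8 holes -> [(9, 7), (9, 8), (10, 7), (10, 8), (13, 7), (13, 8), (14, 7), (14, 8)]
Unfold 4 (reflect across h@8): 16 holes -> [(1, 7), (1, 8), (2, 7), (2, 8), (5, 7), (5, 8), (6, 7), (6, 8), (9, 7), (9, 8), (10, 7), (10, 8), (13, 7), (13, 8), (14, 7), (14, 8)]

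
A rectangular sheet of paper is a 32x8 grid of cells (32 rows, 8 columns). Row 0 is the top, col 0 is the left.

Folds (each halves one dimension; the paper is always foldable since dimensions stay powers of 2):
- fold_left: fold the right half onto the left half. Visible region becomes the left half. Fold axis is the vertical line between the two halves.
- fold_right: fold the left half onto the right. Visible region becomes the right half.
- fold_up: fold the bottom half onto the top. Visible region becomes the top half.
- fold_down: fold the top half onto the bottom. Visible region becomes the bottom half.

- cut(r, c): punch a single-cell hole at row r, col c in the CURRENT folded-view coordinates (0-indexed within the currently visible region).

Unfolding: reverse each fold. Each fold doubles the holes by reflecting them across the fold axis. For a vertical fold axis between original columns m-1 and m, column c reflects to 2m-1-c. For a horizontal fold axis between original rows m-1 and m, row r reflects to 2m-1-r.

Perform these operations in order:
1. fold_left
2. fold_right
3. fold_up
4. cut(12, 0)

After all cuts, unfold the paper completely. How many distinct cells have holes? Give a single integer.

Answer: 8

Derivation:
Op 1 fold_left: fold axis v@4; visible region now rows[0,32) x cols[0,4) = 32x4
Op 2 fold_right: fold axis v@2; visible region now rows[0,32) x cols[2,4) = 32x2
Op 3 fold_up: fold axis h@16; visible region now rows[0,16) x cols[2,4) = 16x2
Op 4 cut(12, 0): punch at orig (12,2); cuts so far [(12, 2)]; region rows[0,16) x cols[2,4) = 16x2
Unfold 1 (reflect across h@16): 2 holes -> [(12, 2), (19, 2)]
Unfold 2 (reflect across v@2): 4 holes -> [(12, 1), (12, 2), (19, 1), (19, 2)]
Unfold 3 (reflect across v@4): 8 holes -> [(12, 1), (12, 2), (12, 5), (12, 6), (19, 1), (19, 2), (19, 5), (19, 6)]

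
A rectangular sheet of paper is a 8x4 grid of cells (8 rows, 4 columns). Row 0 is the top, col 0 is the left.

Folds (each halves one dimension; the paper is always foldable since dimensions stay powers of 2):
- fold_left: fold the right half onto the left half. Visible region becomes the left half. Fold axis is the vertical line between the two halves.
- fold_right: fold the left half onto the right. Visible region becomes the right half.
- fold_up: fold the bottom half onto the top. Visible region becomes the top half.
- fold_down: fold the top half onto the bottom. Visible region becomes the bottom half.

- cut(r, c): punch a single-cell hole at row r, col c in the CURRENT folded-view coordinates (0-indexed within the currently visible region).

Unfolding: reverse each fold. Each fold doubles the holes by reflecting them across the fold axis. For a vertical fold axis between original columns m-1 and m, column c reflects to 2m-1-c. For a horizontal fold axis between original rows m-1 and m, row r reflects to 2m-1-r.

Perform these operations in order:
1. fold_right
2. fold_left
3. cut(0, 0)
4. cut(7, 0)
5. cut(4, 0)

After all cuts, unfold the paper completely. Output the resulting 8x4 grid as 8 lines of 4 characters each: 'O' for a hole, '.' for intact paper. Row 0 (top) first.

Answer: OOOO
....
....
....
OOOO
....
....
OOOO

Derivation:
Op 1 fold_right: fold axis v@2; visible region now rows[0,8) x cols[2,4) = 8x2
Op 2 fold_left: fold axis v@3; visible region now rows[0,8) x cols[2,3) = 8x1
Op 3 cut(0, 0): punch at orig (0,2); cuts so far [(0, 2)]; region rows[0,8) x cols[2,3) = 8x1
Op 4 cut(7, 0): punch at orig (7,2); cuts so far [(0, 2), (7, 2)]; region rows[0,8) x cols[2,3) = 8x1
Op 5 cut(4, 0): punch at orig (4,2); cuts so far [(0, 2), (4, 2), (7, 2)]; region rows[0,8) x cols[2,3) = 8x1
Unfold 1 (reflect across v@3): 6 holes -> [(0, 2), (0, 3), (4, 2), (4, 3), (7, 2), (7, 3)]
Unfold 2 (reflect across v@2): 12 holes -> [(0, 0), (0, 1), (0, 2), (0, 3), (4, 0), (4, 1), (4, 2), (4, 3), (7, 0), (7, 1), (7, 2), (7, 3)]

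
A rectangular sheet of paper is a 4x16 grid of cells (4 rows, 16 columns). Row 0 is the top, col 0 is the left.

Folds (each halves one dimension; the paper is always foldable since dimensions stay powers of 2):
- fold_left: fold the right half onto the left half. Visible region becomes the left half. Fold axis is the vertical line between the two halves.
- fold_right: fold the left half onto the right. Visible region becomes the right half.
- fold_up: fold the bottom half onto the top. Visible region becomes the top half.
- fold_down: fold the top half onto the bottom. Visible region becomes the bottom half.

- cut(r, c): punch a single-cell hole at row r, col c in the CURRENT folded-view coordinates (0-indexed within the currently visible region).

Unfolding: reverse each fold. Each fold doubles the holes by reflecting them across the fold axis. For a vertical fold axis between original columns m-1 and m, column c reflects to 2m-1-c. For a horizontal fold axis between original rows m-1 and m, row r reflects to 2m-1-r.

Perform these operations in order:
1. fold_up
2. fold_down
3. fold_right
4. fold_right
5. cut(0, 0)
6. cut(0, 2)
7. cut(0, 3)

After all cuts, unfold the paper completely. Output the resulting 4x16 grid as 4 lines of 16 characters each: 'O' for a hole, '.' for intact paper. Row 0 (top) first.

Answer: OO.OO.OOOO.OO.OO
OO.OO.OOOO.OO.OO
OO.OO.OOOO.OO.OO
OO.OO.OOOO.OO.OO

Derivation:
Op 1 fold_up: fold axis h@2; visible region now rows[0,2) x cols[0,16) = 2x16
Op 2 fold_down: fold axis h@1; visible region now rows[1,2) x cols[0,16) = 1x16
Op 3 fold_right: fold axis v@8; visible region now rows[1,2) x cols[8,16) = 1x8
Op 4 fold_right: fold axis v@12; visible region now rows[1,2) x cols[12,16) = 1x4
Op 5 cut(0, 0): punch at orig (1,12); cuts so far [(1, 12)]; region rows[1,2) x cols[12,16) = 1x4
Op 6 cut(0, 2): punch at orig (1,14); cuts so far [(1, 12), (1, 14)]; region rows[1,2) x cols[12,16) = 1x4
Op 7 cut(0, 3): punch at orig (1,15); cuts so far [(1, 12), (1, 14), (1, 15)]; region rows[1,2) x cols[12,16) = 1x4
Unfold 1 (reflect across v@12): 6 holes -> [(1, 8), (1, 9), (1, 11), (1, 12), (1, 14), (1, 15)]
Unfold 2 (reflect across v@8): 12 holes -> [(1, 0), (1, 1), (1, 3), (1, 4), (1, 6), (1, 7), (1, 8), (1, 9), (1, 11), (1, 12), (1, 14), (1, 15)]
Unfold 3 (reflect across h@1): 24 holes -> [(0, 0), (0, 1), (0, 3), (0, 4), (0, 6), (0, 7), (0, 8), (0, 9), (0, 11), (0, 12), (0, 14), (0, 15), (1, 0), (1, 1), (1, 3), (1, 4), (1, 6), (1, 7), (1, 8), (1, 9), (1, 11), (1, 12), (1, 14), (1, 15)]
Unfold 4 (reflect across h@2): 48 holes -> [(0, 0), (0, 1), (0, 3), (0, 4), (0, 6), (0, 7), (0, 8), (0, 9), (0, 11), (0, 12), (0, 14), (0, 15), (1, 0), (1, 1), (1, 3), (1, 4), (1, 6), (1, 7), (1, 8), (1, 9), (1, 11), (1, 12), (1, 14), (1, 15), (2, 0), (2, 1), (2, 3), (2, 4), (2, 6), (2, 7), (2, 8), (2, 9), (2, 11), (2, 12), (2, 14), (2, 15), (3, 0), (3, 1), (3, 3), (3, 4), (3, 6), (3, 7), (3, 8), (3, 9), (3, 11), (3, 12), (3, 14), (3, 15)]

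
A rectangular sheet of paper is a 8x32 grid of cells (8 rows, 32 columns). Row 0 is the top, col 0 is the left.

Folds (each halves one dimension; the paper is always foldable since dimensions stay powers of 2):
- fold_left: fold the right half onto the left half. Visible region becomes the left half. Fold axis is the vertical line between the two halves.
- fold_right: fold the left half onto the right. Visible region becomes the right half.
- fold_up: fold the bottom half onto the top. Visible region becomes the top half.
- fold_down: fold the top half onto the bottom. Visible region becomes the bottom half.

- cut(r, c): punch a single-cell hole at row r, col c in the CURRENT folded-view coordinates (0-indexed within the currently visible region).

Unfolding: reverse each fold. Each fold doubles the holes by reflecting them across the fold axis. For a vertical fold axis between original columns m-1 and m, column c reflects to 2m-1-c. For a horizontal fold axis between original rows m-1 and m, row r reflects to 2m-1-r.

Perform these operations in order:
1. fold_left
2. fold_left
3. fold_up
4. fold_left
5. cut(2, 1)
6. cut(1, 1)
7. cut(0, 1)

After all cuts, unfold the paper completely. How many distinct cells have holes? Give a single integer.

Answer: 48

Derivation:
Op 1 fold_left: fold axis v@16; visible region now rows[0,8) x cols[0,16) = 8x16
Op 2 fold_left: fold axis v@8; visible region now rows[0,8) x cols[0,8) = 8x8
Op 3 fold_up: fold axis h@4; visible region now rows[0,4) x cols[0,8) = 4x8
Op 4 fold_left: fold axis v@4; visible region now rows[0,4) x cols[0,4) = 4x4
Op 5 cut(2, 1): punch at orig (2,1); cuts so far [(2, 1)]; region rows[0,4) x cols[0,4) = 4x4
Op 6 cut(1, 1): punch at orig (1,1); cuts so far [(1, 1), (2, 1)]; region rows[0,4) x cols[0,4) = 4x4
Op 7 cut(0, 1): punch at orig (0,1); cuts so far [(0, 1), (1, 1), (2, 1)]; region rows[0,4) x cols[0,4) = 4x4
Unfold 1 (reflect across v@4): 6 holes -> [(0, 1), (0, 6), (1, 1), (1, 6), (2, 1), (2, 6)]
Unfold 2 (reflect across h@4): 12 holes -> [(0, 1), (0, 6), (1, 1), (1, 6), (2, 1), (2, 6), (5, 1), (5, 6), (6, 1), (6, 6), (7, 1), (7, 6)]
Unfold 3 (reflect across v@8): 24 holes -> [(0, 1), (0, 6), (0, 9), (0, 14), (1, 1), (1, 6), (1, 9), (1, 14), (2, 1), (2, 6), (2, 9), (2, 14), (5, 1), (5, 6), (5, 9), (5, 14), (6, 1), (6, 6), (6, 9), (6, 14), (7, 1), (7, 6), (7, 9), (7, 14)]
Unfold 4 (reflect across v@16): 48 holes -> [(0, 1), (0, 6), (0, 9), (0, 14), (0, 17), (0, 22), (0, 25), (0, 30), (1, 1), (1, 6), (1, 9), (1, 14), (1, 17), (1, 22), (1, 25), (1, 30), (2, 1), (2, 6), (2, 9), (2, 14), (2, 17), (2, 22), (2, 25), (2, 30), (5, 1), (5, 6), (5, 9), (5, 14), (5, 17), (5, 22), (5, 25), (5, 30), (6, 1), (6, 6), (6, 9), (6, 14), (6, 17), (6, 22), (6, 25), (6, 30), (7, 1), (7, 6), (7, 9), (7, 14), (7, 17), (7, 22), (7, 25), (7, 30)]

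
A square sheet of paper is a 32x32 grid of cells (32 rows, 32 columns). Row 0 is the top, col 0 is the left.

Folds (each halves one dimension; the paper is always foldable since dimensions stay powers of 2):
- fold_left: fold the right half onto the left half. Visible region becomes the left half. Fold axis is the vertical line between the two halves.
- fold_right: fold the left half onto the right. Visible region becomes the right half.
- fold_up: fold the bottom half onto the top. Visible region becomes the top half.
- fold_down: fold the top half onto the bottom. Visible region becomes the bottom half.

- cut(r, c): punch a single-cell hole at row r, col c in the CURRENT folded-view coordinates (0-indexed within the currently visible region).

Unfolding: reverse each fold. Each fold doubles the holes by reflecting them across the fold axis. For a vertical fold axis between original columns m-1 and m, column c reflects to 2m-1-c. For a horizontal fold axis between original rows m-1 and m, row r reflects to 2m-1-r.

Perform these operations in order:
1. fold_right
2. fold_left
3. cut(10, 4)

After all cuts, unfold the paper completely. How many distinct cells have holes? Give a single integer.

Answer: 4

Derivation:
Op 1 fold_right: fold axis v@16; visible region now rows[0,32) x cols[16,32) = 32x16
Op 2 fold_left: fold axis v@24; visible region now rows[0,32) x cols[16,24) = 32x8
Op 3 cut(10, 4): punch at orig (10,20); cuts so far [(10, 20)]; region rows[0,32) x cols[16,24) = 32x8
Unfold 1 (reflect across v@24): 2 holes -> [(10, 20), (10, 27)]
Unfold 2 (reflect across v@16): 4 holes -> [(10, 4), (10, 11), (10, 20), (10, 27)]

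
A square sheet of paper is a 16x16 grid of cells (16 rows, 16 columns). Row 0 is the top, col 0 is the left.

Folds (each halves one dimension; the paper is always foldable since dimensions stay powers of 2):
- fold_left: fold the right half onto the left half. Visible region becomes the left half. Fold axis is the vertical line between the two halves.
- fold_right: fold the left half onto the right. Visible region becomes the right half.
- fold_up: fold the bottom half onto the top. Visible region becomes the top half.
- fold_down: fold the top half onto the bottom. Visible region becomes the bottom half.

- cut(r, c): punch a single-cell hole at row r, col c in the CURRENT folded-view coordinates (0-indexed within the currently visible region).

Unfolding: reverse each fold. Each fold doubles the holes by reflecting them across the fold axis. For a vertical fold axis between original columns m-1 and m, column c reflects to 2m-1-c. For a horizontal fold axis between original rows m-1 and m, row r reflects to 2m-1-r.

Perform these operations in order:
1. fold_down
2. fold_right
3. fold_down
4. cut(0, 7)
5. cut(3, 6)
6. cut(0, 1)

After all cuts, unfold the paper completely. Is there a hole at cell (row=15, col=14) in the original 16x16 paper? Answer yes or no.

Answer: yes

Derivation:
Op 1 fold_down: fold axis h@8; visible region now rows[8,16) x cols[0,16) = 8x16
Op 2 fold_right: fold axis v@8; visible region now rows[8,16) x cols[8,16) = 8x8
Op 3 fold_down: fold axis h@12; visible region now rows[12,16) x cols[8,16) = 4x8
Op 4 cut(0, 7): punch at orig (12,15); cuts so far [(12, 15)]; region rows[12,16) x cols[8,16) = 4x8
Op 5 cut(3, 6): punch at orig (15,14); cuts so far [(12, 15), (15, 14)]; region rows[12,16) x cols[8,16) = 4x8
Op 6 cut(0, 1): punch at orig (12,9); cuts so far [(12, 9), (12, 15), (15, 14)]; region rows[12,16) x cols[8,16) = 4x8
Unfold 1 (reflect across h@12): 6 holes -> [(8, 14), (11, 9), (11, 15), (12, 9), (12, 15), (15, 14)]
Unfold 2 (reflect across v@8): 12 holes -> [(8, 1), (8, 14), (11, 0), (11, 6), (11, 9), (11, 15), (12, 0), (12, 6), (12, 9), (12, 15), (15, 1), (15, 14)]
Unfold 3 (reflect across h@8): 24 holes -> [(0, 1), (0, 14), (3, 0), (3, 6), (3, 9), (3, 15), (4, 0), (4, 6), (4, 9), (4, 15), (7, 1), (7, 14), (8, 1), (8, 14), (11, 0), (11, 6), (11, 9), (11, 15), (12, 0), (12, 6), (12, 9), (12, 15), (15, 1), (15, 14)]
Holes: [(0, 1), (0, 14), (3, 0), (3, 6), (3, 9), (3, 15), (4, 0), (4, 6), (4, 9), (4, 15), (7, 1), (7, 14), (8, 1), (8, 14), (11, 0), (11, 6), (11, 9), (11, 15), (12, 0), (12, 6), (12, 9), (12, 15), (15, 1), (15, 14)]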